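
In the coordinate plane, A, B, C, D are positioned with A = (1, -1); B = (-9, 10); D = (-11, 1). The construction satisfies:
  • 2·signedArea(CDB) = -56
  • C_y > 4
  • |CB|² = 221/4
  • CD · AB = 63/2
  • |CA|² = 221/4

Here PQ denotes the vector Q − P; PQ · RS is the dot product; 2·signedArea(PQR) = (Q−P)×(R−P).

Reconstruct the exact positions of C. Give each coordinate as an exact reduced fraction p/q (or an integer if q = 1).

C = (-4, 9/2)

1. C_x = -4  [2·signedArea(CDB) = -56 ∩ CD · AB = 63/2]
2. C_y = 9/2  [2·signedArea(CDB) = -56 ∩ CD · AB = 63/2]
   → C = (-4, 9/2)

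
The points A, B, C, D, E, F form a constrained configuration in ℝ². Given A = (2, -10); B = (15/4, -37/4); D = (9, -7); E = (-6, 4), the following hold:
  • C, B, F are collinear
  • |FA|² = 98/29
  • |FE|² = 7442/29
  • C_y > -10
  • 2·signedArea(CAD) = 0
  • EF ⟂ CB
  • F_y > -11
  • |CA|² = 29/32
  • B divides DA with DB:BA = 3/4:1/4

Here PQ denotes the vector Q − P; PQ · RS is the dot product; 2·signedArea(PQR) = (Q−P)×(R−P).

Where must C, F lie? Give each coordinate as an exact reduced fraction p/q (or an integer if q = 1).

1. C_x = 23/8  [line -3·x + 7·y + 76 = 0 ∩ |CA|² = 29/32]
2. C_y = -77/8  [line -3·x + 7·y + 76 = 0 ∩ |CA|² = 29/32]
   → C = (23/8, -77/8)
3. F_x = 9/29  [C, B, F are collinear ∩ EF ⟂ CB]
4. F_y = -311/29  [C, B, F are collinear ∩ EF ⟂ CB]
   → F = (9/29, -311/29)

C = (23/8, -77/8)
F = (9/29, -311/29)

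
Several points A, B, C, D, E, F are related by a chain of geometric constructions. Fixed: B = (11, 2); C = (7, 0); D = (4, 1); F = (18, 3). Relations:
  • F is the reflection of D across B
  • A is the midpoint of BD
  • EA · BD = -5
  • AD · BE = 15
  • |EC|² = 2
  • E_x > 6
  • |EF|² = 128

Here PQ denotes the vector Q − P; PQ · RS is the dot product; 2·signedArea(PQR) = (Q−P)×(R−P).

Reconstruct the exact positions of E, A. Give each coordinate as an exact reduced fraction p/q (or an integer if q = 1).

A = (15/2, 3/2)
E = (34/5, 7/5)

1. A_x = 15/2  [A is the midpoint of BD]
2. A_y = 3/2  [A is the midpoint of BD]
   → A = (15/2, 3/2)
3. E_x = 34/5  [line 7·x + 1·y + -49 = 0 ∩ |EF|² = 128]
4. E_y = 7/5  [line 7·x + 1·y + -49 = 0 ∩ |EF|² = 128]
   → E = (34/5, 7/5)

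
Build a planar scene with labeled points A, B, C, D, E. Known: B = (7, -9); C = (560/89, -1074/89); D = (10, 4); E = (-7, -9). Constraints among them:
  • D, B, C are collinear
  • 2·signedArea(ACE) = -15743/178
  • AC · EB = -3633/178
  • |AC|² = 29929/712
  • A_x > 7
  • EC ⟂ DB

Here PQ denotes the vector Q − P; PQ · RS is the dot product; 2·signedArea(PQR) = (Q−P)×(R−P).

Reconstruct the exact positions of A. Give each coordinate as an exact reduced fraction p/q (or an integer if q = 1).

1. A_x = 31/4  [AC · EB = -3633/178 ∩ 2·signedArea(ACE) = -15743/178]
2. A_y = -23/4  [AC · EB = -3633/178 ∩ 2·signedArea(ACE) = -15743/178]
   → A = (31/4, -23/4)

A = (31/4, -23/4)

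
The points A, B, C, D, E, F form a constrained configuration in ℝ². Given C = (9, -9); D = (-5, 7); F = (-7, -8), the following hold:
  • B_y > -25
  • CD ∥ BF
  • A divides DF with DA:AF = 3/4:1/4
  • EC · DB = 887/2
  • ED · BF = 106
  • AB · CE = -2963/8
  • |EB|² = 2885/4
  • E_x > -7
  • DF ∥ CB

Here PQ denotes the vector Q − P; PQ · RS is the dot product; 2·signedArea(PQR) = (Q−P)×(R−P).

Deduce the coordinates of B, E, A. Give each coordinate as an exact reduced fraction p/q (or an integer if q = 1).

1. B_x = 7  [CD ∥ BF ∩ DF ∥ CB]
2. B_y = -24  [CD ∥ BF ∩ DF ∥ CB]
   → B = (7, -24)
3. E_x = -6  [EC · DB = 887/2 ∩ ED · BF = 106]
4. E_y = -1/2  [EC · DB = 887/2 ∩ ED · BF = 106]
   → E = (-6, -1/2)
5. A_x = -13/2  [A divides DF with DA:AF = 3/4:1/4]
6. A_y = -17/4  [A divides DF with DA:AF = 3/4:1/4]
   → A = (-13/2, -17/4)

A = (-13/2, -17/4)
B = (7, -24)
E = (-6, -1/2)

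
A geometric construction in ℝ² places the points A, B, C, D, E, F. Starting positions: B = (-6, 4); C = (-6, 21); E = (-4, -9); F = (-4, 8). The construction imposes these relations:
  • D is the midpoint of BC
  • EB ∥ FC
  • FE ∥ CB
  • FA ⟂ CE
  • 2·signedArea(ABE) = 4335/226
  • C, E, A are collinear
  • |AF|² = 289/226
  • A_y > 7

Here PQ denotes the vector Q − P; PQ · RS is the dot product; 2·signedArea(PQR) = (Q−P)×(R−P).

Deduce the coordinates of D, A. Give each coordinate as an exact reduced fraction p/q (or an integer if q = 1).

1. D_x = -6  [D is the midpoint of BC]
2. D_y = 25/2  [D is the midpoint of BC]
   → D = (-6, 25/2)
3. A_x = -1159/226  [C, E, A are collinear ∩ FA ⟂ CE]
4. A_y = 1791/226  [C, E, A are collinear ∩ FA ⟂ CE]
   → A = (-1159/226, 1791/226)

A = (-1159/226, 1791/226)
D = (-6, 25/2)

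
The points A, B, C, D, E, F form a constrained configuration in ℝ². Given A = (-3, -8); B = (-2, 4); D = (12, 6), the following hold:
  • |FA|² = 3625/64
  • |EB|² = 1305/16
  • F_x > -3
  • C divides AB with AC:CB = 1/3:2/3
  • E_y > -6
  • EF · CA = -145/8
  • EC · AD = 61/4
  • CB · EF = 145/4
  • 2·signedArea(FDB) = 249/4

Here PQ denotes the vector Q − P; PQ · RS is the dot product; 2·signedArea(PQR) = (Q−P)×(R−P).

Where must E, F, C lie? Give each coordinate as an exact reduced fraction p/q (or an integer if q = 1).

1. F_x = -19/8  [line 2·x + -14·y + -9/4 = 0 ∩ |FA|² = 3625/64]
2. F_y = -1/2  [line 2·x + -14·y + -9/4 = 0 ∩ |FA|² = 3625/64]
   → F = (-19/8, -1/2)
3. C_x = -8/3  [C divides AB with AC:CB = 1/3:2/3]
4. C_y = -4  [C divides AB with AC:CB = 1/3:2/3]
   → C = (-8/3, -4)
5. E_x = -11/4  [EC · AD = 61/4 ∩ CB · EF = 145/4]
6. E_y = -5  [EC · AD = 61/4 ∩ CB · EF = 145/4]
   → E = (-11/4, -5)

C = (-8/3, -4)
E = (-11/4, -5)
F = (-19/8, -1/2)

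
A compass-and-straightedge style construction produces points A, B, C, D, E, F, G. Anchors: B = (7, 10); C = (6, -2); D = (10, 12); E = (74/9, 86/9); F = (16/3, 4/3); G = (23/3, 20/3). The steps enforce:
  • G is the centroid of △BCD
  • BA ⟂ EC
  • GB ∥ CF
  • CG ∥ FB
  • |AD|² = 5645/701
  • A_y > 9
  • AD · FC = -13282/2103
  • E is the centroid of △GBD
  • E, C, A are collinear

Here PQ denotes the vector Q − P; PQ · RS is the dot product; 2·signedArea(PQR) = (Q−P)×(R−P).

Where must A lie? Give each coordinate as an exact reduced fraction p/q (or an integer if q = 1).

1. A_x = 5791/701  [E, C, A are collinear ∩ BA ⟂ EC]
2. A_y = 6840/701  [E, C, A are collinear ∩ BA ⟂ EC]
   → A = (5791/701, 6840/701)

A = (5791/701, 6840/701)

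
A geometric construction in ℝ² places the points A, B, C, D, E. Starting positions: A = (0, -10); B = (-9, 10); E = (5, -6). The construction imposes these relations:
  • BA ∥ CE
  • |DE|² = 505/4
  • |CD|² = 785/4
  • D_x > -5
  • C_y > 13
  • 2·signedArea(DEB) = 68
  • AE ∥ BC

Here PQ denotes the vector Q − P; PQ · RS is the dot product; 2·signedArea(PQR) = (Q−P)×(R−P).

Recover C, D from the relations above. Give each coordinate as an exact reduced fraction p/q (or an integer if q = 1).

C = (-4, 14)
D = (-9/2, 0)

1. C_x = -4  [BA ∥ CE ∩ AE ∥ BC]
2. C_y = 14  [BA ∥ CE ∩ AE ∥ BC]
   → C = (-4, 14)
3. D_x = -9/2  [line -16·x + -14·y + -72 = 0 ∩ |CD|² = 785/4]
4. D_y = 0  [line -16·x + -14·y + -72 = 0 ∩ |CD|² = 785/4]
   → D = (-9/2, 0)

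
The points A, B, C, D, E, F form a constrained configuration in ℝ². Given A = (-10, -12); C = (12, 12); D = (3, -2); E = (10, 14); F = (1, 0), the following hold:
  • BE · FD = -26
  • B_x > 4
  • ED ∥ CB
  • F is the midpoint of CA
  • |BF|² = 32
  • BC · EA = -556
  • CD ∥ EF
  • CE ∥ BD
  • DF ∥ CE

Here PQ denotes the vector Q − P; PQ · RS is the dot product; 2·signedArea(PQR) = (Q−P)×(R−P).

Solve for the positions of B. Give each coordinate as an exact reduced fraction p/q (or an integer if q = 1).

1. B_x = 5  [CE ∥ BD ∩ ED ∥ CB]
2. B_y = -4  [CE ∥ BD ∩ ED ∥ CB]
   → B = (5, -4)

B = (5, -4)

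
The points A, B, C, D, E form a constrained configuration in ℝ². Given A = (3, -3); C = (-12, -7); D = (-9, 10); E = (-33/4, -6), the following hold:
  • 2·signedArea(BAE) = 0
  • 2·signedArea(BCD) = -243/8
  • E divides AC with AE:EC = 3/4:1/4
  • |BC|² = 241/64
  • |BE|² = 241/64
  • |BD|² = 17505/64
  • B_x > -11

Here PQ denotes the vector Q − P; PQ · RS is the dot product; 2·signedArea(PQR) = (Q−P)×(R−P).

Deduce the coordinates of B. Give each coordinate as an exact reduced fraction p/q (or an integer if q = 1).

1. B_x = -81/8  [2·signedArea(BAE) = 0 ∩ 2·signedArea(BCD) = -243/8]
2. B_y = -13/2  [2·signedArea(BAE) = 0 ∩ 2·signedArea(BCD) = -243/8]
   → B = (-81/8, -13/2)

B = (-81/8, -13/2)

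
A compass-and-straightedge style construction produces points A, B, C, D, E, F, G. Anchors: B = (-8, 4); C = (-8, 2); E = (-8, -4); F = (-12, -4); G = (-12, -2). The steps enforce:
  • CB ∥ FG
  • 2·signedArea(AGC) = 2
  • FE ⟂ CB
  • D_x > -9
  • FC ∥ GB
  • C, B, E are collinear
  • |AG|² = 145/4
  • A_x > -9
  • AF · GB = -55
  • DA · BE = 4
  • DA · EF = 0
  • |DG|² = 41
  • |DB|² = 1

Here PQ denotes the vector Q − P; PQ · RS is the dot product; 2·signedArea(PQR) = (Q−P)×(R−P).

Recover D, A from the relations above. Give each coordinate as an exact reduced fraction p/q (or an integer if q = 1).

1. A_x = -8  [2·signedArea(AGC) = 2 ∩ AF · GB = -55]
2. A_y = 5/2  [2·signedArea(AGC) = 2 ∩ AF · GB = -55]
   → A = (-8, 5/2)
3. D_x = -8  [DA · EF = 0 ∩ DA · BE = 4]
4. D_y = 3  [DA · EF = 0 ∩ DA · BE = 4]
   → D = (-8, 3)

A = (-8, 5/2)
D = (-8, 3)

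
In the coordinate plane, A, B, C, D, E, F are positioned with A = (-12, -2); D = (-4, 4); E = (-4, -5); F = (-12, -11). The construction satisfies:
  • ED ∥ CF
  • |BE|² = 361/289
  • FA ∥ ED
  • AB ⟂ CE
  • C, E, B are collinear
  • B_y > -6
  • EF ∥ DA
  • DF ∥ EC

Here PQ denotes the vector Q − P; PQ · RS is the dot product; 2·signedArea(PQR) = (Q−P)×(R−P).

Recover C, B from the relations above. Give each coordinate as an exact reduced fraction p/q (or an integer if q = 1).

1. C_x = -12  [ED ∥ CF ∩ DF ∥ EC]
2. C_y = -20  [ED ∥ CF ∩ DF ∥ EC]
   → C = (-12, -20)
3. B_x = -1308/289  [C, E, B are collinear ∩ AB ⟂ CE]
4. B_y = -1730/289  [C, E, B are collinear ∩ AB ⟂ CE]
   → B = (-1308/289, -1730/289)

B = (-1308/289, -1730/289)
C = (-12, -20)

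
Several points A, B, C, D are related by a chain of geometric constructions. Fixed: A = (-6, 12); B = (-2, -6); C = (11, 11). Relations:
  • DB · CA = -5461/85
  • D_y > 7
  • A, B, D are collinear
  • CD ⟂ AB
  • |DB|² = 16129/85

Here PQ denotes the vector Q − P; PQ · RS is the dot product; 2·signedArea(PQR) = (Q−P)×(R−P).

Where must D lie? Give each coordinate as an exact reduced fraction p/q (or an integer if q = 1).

D = (-424/85, 633/85)

1. D_x = -424/85  [A, B, D are collinear ∩ CD ⟂ AB]
2. D_y = 633/85  [A, B, D are collinear ∩ CD ⟂ AB]
   → D = (-424/85, 633/85)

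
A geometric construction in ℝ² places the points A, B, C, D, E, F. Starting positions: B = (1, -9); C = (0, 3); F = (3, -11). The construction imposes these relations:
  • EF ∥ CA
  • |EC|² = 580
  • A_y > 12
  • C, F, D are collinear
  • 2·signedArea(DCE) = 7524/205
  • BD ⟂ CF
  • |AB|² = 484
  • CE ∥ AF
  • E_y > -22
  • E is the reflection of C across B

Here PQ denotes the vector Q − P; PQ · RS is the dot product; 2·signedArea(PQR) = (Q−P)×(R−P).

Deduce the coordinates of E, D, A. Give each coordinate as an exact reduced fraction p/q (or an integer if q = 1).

A = (1, 13)
D = (513/205, -1779/205)
E = (2, -21)

1. E_x = 2  [E is the reflection of C across B]
2. E_y = -21  [E is the reflection of C across B]
   → E = (2, -21)
3. D_x = 513/205  [C, F, D are collinear ∩ BD ⟂ CF]
4. D_y = -1779/205  [C, F, D are collinear ∩ BD ⟂ CF]
   → D = (513/205, -1779/205)
5. A_x = 1  [CE ∥ AF ∩ EF ∥ CA]
6. A_y = 13  [CE ∥ AF ∩ EF ∥ CA]
   → A = (1, 13)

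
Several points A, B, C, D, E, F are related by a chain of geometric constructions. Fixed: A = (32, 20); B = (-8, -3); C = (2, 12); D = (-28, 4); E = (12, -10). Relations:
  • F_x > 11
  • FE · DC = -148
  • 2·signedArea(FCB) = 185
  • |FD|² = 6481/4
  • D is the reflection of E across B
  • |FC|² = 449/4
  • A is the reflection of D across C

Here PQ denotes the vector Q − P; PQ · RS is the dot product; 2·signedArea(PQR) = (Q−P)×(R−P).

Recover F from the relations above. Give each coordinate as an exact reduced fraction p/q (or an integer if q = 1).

1. F_x = 12  [2·signedArea(FCB) = 185 ∩ FE · DC = -148]
2. F_y = 17/2  [2·signedArea(FCB) = 185 ∩ FE · DC = -148]
   → F = (12, 17/2)

F = (12, 17/2)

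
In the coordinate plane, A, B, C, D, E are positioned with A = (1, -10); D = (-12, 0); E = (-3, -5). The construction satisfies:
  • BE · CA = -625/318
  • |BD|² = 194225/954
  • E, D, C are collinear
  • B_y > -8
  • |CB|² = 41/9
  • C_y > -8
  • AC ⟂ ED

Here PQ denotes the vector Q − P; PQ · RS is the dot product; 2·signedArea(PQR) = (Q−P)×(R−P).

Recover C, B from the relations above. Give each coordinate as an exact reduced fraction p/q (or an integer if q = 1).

B = (19/318, -2425/318)
C = (231/106, -835/106)

1. C_x = 231/106  [E, D, C are collinear ∩ AC ⟂ ED]
2. C_y = -835/106  [E, D, C are collinear ∩ AC ⟂ ED]
   → C = (231/106, -835/106)
3. B_x = 19/318  [line 125/106·x + 225/106·y + 5125/318 = 0 ∩ |CB|² = 41/9]
4. B_y = -2425/318  [line 125/106·x + 225/106·y + 5125/318 = 0 ∩ |CB|² = 41/9]
   → B = (19/318, -2425/318)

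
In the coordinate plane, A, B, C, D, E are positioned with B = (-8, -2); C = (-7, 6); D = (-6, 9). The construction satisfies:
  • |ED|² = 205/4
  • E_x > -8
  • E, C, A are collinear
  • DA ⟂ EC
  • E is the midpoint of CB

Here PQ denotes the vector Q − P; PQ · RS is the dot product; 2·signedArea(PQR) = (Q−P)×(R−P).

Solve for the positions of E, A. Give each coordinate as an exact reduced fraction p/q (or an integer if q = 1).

A = (-86/13, 118/13)
E = (-15/2, 2)

1. E_x = -15/2  [E is the midpoint of CB]
2. E_y = 2  [E is the midpoint of CB]
   → E = (-15/2, 2)
3. A_x = -86/13  [E, C, A are collinear ∩ DA ⟂ EC]
4. A_y = 118/13  [E, C, A are collinear ∩ DA ⟂ EC]
   → A = (-86/13, 118/13)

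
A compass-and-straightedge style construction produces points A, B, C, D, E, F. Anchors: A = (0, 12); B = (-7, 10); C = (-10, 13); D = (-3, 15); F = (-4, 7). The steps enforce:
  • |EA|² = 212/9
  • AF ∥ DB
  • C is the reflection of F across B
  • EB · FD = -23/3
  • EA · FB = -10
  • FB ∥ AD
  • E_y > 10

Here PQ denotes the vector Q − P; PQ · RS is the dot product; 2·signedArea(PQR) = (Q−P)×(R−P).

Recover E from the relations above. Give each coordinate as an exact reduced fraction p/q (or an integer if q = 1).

E = (-14/3, 32/3)

1. E_x = -14/3  [EA · FB = -10 ∩ EB · FD = -23/3]
2. E_y = 32/3  [EA · FB = -10 ∩ EB · FD = -23/3]
   → E = (-14/3, 32/3)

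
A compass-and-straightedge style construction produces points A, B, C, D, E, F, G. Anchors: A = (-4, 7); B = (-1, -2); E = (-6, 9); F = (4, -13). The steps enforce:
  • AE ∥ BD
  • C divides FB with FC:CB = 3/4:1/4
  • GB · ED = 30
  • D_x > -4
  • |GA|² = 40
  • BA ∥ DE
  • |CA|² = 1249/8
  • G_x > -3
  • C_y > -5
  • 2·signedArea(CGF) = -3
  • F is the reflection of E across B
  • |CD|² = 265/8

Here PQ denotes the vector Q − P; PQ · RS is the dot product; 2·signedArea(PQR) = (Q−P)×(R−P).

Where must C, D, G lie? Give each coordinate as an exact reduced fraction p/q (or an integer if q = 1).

1. C_x = 1/4  [C divides FB with FC:CB = 3/4:1/4]
2. C_y = -19/4  [C divides FB with FC:CB = 3/4:1/4]
   → C = (1/4, -19/4)
3. D_x = -3  [BA ∥ DE ∩ AE ∥ BD]
4. D_y = 0  [BA ∥ DE ∩ AE ∥ BD]
   → D = (-3, 0)
5. G_x = -2  [GB · ED = 30 ∩ 2·signedArea(CGF) = -3]
6. G_y = 1  [GB · ED = 30 ∩ 2·signedArea(CGF) = -3]
   → G = (-2, 1)

C = (1/4, -19/4)
D = (-3, 0)
G = (-2, 1)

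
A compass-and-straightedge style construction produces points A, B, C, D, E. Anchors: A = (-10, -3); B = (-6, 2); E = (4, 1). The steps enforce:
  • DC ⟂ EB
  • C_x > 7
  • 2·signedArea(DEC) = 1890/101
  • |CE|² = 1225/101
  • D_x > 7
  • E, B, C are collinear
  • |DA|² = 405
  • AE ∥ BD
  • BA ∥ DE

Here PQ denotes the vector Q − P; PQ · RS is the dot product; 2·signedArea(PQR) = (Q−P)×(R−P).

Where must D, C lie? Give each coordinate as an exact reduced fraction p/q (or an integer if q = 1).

1. D_x = 8  [BA ∥ DE ∩ AE ∥ BD]
2. D_y = 6  [BA ∥ DE ∩ AE ∥ BD]
   → D = (8, 6)
3. C_x = 754/101  [E, B, C are collinear ∩ DC ⟂ EB]
4. C_y = 66/101  [E, B, C are collinear ∩ DC ⟂ EB]
   → C = (754/101, 66/101)

C = (754/101, 66/101)
D = (8, 6)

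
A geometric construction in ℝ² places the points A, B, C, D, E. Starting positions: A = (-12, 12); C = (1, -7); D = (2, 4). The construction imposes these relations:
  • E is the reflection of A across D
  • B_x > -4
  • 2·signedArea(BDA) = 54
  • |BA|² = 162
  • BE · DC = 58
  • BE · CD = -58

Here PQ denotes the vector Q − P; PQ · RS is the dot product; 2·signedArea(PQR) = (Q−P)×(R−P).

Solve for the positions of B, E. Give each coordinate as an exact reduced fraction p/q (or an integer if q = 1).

B = (-3, 3)
E = (16, -4)

1. B_x = -3  [line -8·x + -14·y + 18 = 0 ∩ |BA|² = 162]
2. B_y = 3  [line -8·x + -14·y + 18 = 0 ∩ |BA|² = 162]
   → B = (-3, 3)
3. E_x = 16  [E is the reflection of A across D]
4. E_y = -4  [E is the reflection of A across D]
   → E = (16, -4)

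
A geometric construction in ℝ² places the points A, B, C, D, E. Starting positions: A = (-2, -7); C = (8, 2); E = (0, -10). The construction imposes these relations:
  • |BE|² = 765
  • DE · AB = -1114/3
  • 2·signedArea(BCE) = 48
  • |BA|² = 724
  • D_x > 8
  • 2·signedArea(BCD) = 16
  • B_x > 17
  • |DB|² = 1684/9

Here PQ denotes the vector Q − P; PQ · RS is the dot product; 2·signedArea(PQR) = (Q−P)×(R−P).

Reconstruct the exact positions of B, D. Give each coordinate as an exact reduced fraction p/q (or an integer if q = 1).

B = (18, 11)
D = (26/3, 1)

1. B_x = 18  [line 12·x + -8·y + -128 = 0 ∩ |BE|² = 765]
2. B_y = 11  [line 12·x + -8·y + -128 = 0 ∩ |BE|² = 765]
   → B = (18, 11)
3. D_x = 26/3  [2·signedArea(BCD) = 16 ∩ DE · AB = -1114/3]
4. D_y = 1  [2·signedArea(BCD) = 16 ∩ DE · AB = -1114/3]
   → D = (26/3, 1)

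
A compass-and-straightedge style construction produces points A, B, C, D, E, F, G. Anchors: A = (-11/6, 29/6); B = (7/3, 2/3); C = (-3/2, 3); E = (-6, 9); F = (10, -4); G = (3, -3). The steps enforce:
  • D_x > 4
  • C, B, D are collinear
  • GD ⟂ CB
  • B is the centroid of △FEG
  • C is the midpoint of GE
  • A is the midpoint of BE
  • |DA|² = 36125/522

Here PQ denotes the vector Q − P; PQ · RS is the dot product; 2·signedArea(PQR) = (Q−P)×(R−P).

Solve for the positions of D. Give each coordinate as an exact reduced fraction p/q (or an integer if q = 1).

D = (129/29, -18/29)

1. D_x = 129/29  [C, B, D are collinear ∩ GD ⟂ CB]
2. D_y = -18/29  [C, B, D are collinear ∩ GD ⟂ CB]
   → D = (129/29, -18/29)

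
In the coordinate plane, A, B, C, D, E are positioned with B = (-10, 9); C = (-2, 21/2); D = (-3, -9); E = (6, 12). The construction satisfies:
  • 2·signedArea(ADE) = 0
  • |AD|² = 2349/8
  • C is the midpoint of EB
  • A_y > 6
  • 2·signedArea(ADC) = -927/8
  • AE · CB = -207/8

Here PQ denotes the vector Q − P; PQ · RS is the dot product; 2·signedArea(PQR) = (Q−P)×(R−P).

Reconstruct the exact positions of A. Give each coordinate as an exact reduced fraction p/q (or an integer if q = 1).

A = (15/4, 27/4)

1. A_x = 15/4  [2·signedArea(ADE) = 0 ∩ AE · CB = -207/8]
2. A_y = 27/4  [2·signedArea(ADE) = 0 ∩ AE · CB = -207/8]
   → A = (15/4, 27/4)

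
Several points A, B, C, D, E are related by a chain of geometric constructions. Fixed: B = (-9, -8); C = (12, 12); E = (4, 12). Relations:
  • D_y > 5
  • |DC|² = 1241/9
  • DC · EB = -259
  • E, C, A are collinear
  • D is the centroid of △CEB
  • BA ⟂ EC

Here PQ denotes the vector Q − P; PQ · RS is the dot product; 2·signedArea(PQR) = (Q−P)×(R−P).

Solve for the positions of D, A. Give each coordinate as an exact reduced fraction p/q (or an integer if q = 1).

1. D_x = 7/3  [D is the centroid of △CEB]
2. D_y = 16/3  [D is the centroid of △CEB]
   → D = (7/3, 16/3)
3. A_x = -9  [E, C, A are collinear ∩ BA ⟂ EC]
4. A_y = 12  [E, C, A are collinear ∩ BA ⟂ EC]
   → A = (-9, 12)

A = (-9, 12)
D = (7/3, 16/3)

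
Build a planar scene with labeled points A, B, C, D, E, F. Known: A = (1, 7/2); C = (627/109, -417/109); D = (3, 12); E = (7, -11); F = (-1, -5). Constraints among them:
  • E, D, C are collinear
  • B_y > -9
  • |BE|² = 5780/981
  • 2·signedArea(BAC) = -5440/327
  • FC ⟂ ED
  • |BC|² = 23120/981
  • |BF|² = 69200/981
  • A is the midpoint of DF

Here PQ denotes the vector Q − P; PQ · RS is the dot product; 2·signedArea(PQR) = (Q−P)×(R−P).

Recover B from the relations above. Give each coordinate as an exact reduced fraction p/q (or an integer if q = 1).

1. B_x = 2153/327  [line 1597/218·x + 518/109·y + -4789/654 = 0 ∩ |BE|² = 5780/981]
2. B_y = -2815/327  [line 1597/218·x + 518/109·y + -4789/654 = 0 ∩ |BE|² = 5780/981]
   → B = (2153/327, -2815/327)

B = (2153/327, -2815/327)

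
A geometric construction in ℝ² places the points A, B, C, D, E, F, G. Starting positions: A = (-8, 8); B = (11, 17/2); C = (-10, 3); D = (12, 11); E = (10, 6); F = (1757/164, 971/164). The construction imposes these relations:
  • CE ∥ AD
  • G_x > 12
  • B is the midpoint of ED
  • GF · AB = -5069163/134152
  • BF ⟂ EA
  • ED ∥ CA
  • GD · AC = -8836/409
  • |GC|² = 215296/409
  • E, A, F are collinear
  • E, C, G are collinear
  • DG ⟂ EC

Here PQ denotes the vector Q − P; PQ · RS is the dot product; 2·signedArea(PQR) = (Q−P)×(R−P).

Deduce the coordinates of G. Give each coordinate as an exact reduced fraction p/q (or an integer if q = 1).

1. G_x = 5190/409  [E, C, G are collinear ∩ DG ⟂ EC]
2. G_y = 2619/409  [E, C, G are collinear ∩ DG ⟂ EC]
   → G = (5190/409, 2619/409)

G = (5190/409, 2619/409)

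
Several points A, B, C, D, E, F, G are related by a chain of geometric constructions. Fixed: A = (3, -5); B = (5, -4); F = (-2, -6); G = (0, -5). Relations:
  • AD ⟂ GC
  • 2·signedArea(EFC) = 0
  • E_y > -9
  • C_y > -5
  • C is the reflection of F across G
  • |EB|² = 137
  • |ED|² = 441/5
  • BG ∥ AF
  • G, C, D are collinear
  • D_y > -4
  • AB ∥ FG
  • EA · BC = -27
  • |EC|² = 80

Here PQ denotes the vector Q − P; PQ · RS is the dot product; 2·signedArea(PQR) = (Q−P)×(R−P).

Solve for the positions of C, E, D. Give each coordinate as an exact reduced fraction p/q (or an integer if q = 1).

C = (2, -4)
D = (12/5, -19/5)
E = (-6, -8)

1. C_x = 2  [C is the reflection of F across G]
2. C_y = -4  [C is the reflection of F across G]
   → C = (2, -4)
3. E_x = -6  [2·signedArea(EFC) = 0 ∩ EA · BC = -27]
4. E_y = -8  [2·signedArea(EFC) = 0 ∩ EA · BC = -27]
   → E = (-6, -8)
5. D_x = 12/5  [G, C, D are collinear ∩ AD ⟂ GC]
6. D_y = -19/5  [G, C, D are collinear ∩ AD ⟂ GC]
   → D = (12/5, -19/5)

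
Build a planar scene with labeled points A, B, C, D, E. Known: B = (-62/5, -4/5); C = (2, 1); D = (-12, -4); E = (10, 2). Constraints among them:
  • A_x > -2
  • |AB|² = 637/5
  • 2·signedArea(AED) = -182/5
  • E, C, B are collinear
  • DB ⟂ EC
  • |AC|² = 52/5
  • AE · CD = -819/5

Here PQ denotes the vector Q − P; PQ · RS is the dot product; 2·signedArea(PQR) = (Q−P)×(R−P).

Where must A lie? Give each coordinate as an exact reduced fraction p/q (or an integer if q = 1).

A = (-6/5, 3/5)

1. A_x = -6/5  [AE · CD = -819/5 ∩ 2·signedArea(AED) = -182/5]
2. A_y = 3/5  [AE · CD = -819/5 ∩ 2·signedArea(AED) = -182/5]
   → A = (-6/5, 3/5)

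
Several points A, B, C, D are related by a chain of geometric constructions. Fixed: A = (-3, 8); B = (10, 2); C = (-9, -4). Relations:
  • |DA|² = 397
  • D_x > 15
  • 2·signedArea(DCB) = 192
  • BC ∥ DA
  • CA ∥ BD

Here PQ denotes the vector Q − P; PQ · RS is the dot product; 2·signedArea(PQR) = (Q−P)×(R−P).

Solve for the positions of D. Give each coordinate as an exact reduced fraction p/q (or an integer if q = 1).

1. D_x = 16  [BC ∥ DA ∩ CA ∥ BD]
2. D_y = 14  [BC ∥ DA ∩ CA ∥ BD]
   → D = (16, 14)

D = (16, 14)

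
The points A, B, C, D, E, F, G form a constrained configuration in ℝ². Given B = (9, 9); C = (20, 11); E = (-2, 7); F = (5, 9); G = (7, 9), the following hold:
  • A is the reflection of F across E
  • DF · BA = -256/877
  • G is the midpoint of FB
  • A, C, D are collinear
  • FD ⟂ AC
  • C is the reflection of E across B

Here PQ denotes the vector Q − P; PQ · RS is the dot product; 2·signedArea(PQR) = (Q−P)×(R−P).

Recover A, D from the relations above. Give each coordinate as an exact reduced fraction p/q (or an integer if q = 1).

A = (-9, 5)
D = (4577/877, 6965/877)

1. A_x = -9  [A is the reflection of F across E]
2. A_y = 5  [A is the reflection of F across E]
   → A = (-9, 5)
3. D_x = 4577/877  [A, C, D are collinear ∩ FD ⟂ AC]
4. D_y = 6965/877  [A, C, D are collinear ∩ FD ⟂ AC]
   → D = (4577/877, 6965/877)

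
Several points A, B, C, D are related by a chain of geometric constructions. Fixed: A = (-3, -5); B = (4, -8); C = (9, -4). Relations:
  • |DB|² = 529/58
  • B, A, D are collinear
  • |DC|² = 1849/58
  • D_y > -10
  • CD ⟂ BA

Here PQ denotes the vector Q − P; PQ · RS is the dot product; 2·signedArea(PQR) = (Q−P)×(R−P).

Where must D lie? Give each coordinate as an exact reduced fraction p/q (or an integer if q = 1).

1. D_x = 393/58  [B, A, D are collinear ∩ CD ⟂ BA]
2. D_y = -533/58  [B, A, D are collinear ∩ CD ⟂ BA]
   → D = (393/58, -533/58)

D = (393/58, -533/58)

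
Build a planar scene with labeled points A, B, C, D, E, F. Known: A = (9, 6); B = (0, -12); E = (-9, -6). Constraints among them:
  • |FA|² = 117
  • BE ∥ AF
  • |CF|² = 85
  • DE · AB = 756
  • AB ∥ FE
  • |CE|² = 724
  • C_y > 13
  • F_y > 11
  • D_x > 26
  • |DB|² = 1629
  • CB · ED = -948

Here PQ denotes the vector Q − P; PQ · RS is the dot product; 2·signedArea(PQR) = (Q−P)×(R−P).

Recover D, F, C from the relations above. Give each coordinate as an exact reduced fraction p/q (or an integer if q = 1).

C = (9, 14)
D = (27, 18)
F = (0, 12)

1. D_x = 27  [line 9·x + 18·y + -567 = 0 ∩ |DB|² = 1629]
2. D_y = 18  [line 9·x + 18·y + -567 = 0 ∩ |DB|² = 1629]
   → D = (27, 18)
3. F_x = 0  [AB ∥ FE ∩ BE ∥ AF]
4. F_y = 12  [AB ∥ FE ∩ BE ∥ AF]
   → F = (0, 12)
5. C_x = 9  [line -36·x + -24·y + 660 = 0 ∩ |CE|² = 724]
6. C_y = 14  [line -36·x + -24·y + 660 = 0 ∩ |CE|² = 724]
   → C = (9, 14)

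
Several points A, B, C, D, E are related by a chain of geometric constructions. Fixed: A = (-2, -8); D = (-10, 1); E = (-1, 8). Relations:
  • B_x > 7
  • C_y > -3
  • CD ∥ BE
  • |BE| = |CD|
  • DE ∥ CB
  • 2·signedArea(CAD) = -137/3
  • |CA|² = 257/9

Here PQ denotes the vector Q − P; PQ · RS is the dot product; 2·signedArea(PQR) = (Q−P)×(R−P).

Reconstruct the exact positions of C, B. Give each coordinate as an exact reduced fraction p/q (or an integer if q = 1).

B = (22/3, 13/3)
C = (-5/3, -8/3)

1. C_x = -5/3  [line -9·x + -8·y + -109/3 = 0 ∩ |CA|² = 257/9]
2. C_y = -8/3  [line -9·x + -8·y + -109/3 = 0 ∩ |CA|² = 257/9]
   → C = (-5/3, -8/3)
3. B_x = 22/3  [CD ∥ BE ∩ DE ∥ CB]
4. B_y = 13/3  [CD ∥ BE ∩ DE ∥ CB]
   → B = (22/3, 13/3)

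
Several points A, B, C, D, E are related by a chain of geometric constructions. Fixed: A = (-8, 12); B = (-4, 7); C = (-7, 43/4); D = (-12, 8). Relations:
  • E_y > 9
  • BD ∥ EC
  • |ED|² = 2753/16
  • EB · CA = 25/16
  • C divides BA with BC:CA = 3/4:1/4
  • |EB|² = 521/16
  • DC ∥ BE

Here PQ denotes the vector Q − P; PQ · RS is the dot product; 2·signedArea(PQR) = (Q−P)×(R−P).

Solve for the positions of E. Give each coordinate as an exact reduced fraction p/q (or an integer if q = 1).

1. E_x = 1  [BD ∥ EC ∩ DC ∥ BE]
2. E_y = 39/4  [BD ∥ EC ∩ DC ∥ BE]
   → E = (1, 39/4)

E = (1, 39/4)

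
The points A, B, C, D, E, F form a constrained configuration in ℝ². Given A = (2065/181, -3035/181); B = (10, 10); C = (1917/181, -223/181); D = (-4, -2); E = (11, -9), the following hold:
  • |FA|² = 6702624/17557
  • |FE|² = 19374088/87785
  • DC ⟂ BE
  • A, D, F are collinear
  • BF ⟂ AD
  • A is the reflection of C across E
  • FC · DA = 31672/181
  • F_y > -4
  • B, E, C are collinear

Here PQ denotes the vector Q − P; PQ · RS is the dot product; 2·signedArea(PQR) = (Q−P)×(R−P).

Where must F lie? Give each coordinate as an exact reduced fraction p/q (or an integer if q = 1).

F = (-236791/87785, -285163/87785)

1. F_x = -236791/87785  [A, D, F are collinear ∩ BF ⟂ AD]
2. F_y = -285163/87785  [A, D, F are collinear ∩ BF ⟂ AD]
   → F = (-236791/87785, -285163/87785)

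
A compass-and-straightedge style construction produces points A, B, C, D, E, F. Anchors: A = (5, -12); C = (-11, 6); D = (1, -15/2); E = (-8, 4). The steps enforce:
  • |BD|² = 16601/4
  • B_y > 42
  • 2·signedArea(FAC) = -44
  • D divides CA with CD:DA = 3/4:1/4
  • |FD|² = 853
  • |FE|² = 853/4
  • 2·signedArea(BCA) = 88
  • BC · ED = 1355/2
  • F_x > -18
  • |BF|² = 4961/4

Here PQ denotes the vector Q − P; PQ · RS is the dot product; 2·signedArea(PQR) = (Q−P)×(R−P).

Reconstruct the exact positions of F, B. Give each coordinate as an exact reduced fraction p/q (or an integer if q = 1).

B = (-39, 43)
F = (-17, 31/2)

1. B_x = -39  [2·signedArea(BCA) = 88 ∩ BC · ED = 1355/2]
2. B_y = 43  [2·signedArea(BCA) = 88 ∩ BC · ED = 1355/2]
   → B = (-39, 43)
3. F_x = -17  [line -18·x + -16·y + -58 = 0 ∩ |BF|² = 4961/4]
4. F_y = 31/2  [line -18·x + -16·y + -58 = 0 ∩ |BF|² = 4961/4]
   → F = (-17, 31/2)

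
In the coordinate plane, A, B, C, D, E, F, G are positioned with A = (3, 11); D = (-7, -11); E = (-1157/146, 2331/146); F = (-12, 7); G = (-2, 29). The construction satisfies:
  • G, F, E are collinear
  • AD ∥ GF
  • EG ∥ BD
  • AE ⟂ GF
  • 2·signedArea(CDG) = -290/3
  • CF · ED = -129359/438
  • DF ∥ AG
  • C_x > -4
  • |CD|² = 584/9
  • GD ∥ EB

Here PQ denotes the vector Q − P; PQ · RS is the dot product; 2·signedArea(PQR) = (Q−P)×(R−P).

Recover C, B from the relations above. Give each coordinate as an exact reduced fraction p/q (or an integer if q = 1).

1. C_x = -11/3  [2·signedArea(CDG) = -290/3 ∩ CF · ED = -129359/438]
2. C_y = -11/3  [2·signedArea(CDG) = -290/3 ∩ CF · ED = -129359/438]
   → C = (-11/3, -11/3)
3. B_x = -1887/146  [EG ∥ BD ∩ GD ∥ EB]
4. B_y = -3509/146  [EG ∥ BD ∩ GD ∥ EB]
   → B = (-1887/146, -3509/146)

B = (-1887/146, -3509/146)
C = (-11/3, -11/3)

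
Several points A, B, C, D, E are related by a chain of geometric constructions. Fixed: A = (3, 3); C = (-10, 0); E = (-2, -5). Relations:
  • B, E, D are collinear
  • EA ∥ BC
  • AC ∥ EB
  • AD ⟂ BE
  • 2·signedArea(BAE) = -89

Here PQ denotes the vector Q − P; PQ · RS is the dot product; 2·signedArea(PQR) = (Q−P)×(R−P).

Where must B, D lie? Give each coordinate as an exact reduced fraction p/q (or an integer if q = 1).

1. B_x = -15  [EA ∥ BC ∩ AC ∥ EB]
2. B_y = -8  [EA ∥ BC ∩ AC ∥ EB]
   → B = (-15, -8)
3. D_x = 9/2  [B, E, D are collinear ∩ AD ⟂ BE]
4. D_y = -7/2  [B, E, D are collinear ∩ AD ⟂ BE]
   → D = (9/2, -7/2)

B = (-15, -8)
D = (9/2, -7/2)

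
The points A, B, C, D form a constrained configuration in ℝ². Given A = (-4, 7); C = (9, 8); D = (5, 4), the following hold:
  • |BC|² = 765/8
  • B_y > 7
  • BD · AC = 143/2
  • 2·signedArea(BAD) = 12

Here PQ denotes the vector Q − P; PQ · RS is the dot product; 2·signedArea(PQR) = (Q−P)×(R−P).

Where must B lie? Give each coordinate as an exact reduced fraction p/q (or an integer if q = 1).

1. B_x = -3/4  [BD · AC = 143/2 ∩ 2·signedArea(BAD) = 12]
2. B_y = 29/4  [BD · AC = 143/2 ∩ 2·signedArea(BAD) = 12]
   → B = (-3/4, 29/4)

B = (-3/4, 29/4)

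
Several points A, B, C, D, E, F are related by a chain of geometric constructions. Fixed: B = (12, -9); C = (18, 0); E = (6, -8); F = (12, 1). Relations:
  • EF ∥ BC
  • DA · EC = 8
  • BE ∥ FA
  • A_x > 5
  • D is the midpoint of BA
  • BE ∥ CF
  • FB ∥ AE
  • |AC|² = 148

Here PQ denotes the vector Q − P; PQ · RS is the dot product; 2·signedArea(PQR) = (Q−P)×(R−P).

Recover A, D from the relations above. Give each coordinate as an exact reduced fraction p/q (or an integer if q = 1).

1. A_x = 6  [FB ∥ AE ∩ BE ∥ FA]
2. A_y = 2  [FB ∥ AE ∩ BE ∥ FA]
   → A = (6, 2)
3. D_x = 9  [D is the midpoint of BA]
4. D_y = -7/2  [D is the midpoint of BA]
   → D = (9, -7/2)

A = (6, 2)
D = (9, -7/2)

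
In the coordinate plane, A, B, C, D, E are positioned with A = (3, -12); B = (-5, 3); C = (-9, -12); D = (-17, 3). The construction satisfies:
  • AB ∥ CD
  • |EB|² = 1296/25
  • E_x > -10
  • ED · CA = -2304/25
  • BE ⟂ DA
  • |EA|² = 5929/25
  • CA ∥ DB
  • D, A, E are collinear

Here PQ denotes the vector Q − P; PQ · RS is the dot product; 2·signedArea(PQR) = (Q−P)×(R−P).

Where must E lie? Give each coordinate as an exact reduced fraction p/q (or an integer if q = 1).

E = (-233/25, -69/25)

1. E_x = -233/25  [D, A, E are collinear ∩ BE ⟂ DA]
2. E_y = -69/25  [D, A, E are collinear ∩ BE ⟂ DA]
   → E = (-233/25, -69/25)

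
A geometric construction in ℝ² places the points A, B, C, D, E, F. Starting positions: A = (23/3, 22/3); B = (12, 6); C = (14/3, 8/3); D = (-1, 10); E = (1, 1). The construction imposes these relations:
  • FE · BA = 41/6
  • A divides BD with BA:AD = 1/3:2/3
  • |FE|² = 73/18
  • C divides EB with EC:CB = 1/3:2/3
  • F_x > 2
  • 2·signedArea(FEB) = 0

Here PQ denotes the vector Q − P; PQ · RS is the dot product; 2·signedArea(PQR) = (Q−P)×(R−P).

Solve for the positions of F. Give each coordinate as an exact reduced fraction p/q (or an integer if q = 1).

1. F_x = 17/6  [2·signedArea(FEB) = 0 ∩ FE · BA = 41/6]
2. F_y = 11/6  [2·signedArea(FEB) = 0 ∩ FE · BA = 41/6]
   → F = (17/6, 11/6)

F = (17/6, 11/6)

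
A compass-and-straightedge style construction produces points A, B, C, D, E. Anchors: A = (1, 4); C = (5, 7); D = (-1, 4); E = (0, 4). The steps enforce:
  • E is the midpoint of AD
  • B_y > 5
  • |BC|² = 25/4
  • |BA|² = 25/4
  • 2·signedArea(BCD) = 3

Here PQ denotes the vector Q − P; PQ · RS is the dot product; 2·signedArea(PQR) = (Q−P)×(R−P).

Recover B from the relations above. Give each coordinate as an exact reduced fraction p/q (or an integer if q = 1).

B = (3, 11/2)

1. B_x = 3  [line 3·x + -6·y + 24 = 0 ∩ |BA|² = 25/4]
2. B_y = 11/2  [line 3·x + -6·y + 24 = 0 ∩ |BA|² = 25/4]
   → B = (3, 11/2)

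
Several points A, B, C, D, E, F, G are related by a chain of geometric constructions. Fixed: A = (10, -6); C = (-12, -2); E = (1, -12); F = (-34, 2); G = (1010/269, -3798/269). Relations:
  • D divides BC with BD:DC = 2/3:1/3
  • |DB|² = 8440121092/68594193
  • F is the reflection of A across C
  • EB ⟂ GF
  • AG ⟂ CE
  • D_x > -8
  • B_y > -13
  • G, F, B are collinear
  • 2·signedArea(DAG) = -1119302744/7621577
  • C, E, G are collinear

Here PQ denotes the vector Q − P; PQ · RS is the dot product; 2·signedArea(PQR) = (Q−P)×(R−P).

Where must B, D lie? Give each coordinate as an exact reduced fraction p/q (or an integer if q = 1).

B = (5026481/7621577, -97537290/7621577)
D = (-177891367/22864731, -128023598/22864731)

1. B_x = 5026481/7621577  [G, F, B are collinear ∩ EB ⟂ GF]
2. B_y = -97537290/7621577  [G, F, B are collinear ∩ EB ⟂ GF]
   → B = (5026481/7621577, -97537290/7621577)
3. D_x = -177891367/22864731  [D divides BC with BD:DC = 2/3:1/3]
4. D_y = -128023598/22864731  [D divides BC with BD:DC = 2/3:1/3]
   → D = (-177891367/22864731, -128023598/22864731)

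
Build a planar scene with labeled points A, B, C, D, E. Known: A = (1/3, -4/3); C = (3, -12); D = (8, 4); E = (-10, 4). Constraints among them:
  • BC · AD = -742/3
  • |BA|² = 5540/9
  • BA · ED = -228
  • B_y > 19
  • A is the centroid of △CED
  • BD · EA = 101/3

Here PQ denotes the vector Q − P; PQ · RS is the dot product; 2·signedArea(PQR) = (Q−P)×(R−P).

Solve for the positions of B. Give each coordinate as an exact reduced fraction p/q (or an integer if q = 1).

B = (13, 20)

1. B_x = 13  [BA · ED = -228 ∩ BD · EA = 101/3]
2. B_y = 20  [BA · ED = -228 ∩ BD · EA = 101/3]
   → B = (13, 20)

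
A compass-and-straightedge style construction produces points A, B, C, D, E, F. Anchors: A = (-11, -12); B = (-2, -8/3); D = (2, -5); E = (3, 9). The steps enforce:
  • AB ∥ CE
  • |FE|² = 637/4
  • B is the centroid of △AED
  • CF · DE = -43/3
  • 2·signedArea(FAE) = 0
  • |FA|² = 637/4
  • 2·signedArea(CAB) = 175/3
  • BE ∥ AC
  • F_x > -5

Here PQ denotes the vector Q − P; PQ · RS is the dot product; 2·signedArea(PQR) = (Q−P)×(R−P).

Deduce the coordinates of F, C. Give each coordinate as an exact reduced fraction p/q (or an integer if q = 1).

C = (-6, -1/3)
F = (-4, -3/2)

1. F_x = -4  [line -21·x + 14·y + -63 = 0 ∩ |FA|² = 637/4]
2. F_y = -3/2  [line -21·x + 14·y + -63 = 0 ∩ |FA|² = 637/4]
   → F = (-4, -3/2)
3. C_x = -6  [AB ∥ CE ∩ BE ∥ AC]
4. C_y = -1/3  [AB ∥ CE ∩ BE ∥ AC]
   → C = (-6, -1/3)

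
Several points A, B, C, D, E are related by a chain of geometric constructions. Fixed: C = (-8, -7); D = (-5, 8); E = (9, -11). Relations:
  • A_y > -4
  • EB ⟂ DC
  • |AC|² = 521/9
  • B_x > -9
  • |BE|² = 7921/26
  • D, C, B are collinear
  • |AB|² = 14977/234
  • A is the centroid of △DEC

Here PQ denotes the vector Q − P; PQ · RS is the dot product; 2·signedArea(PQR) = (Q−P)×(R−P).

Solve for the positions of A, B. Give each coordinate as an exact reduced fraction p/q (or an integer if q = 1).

1. A_x = -4/3  [A is the centroid of △DEC]
2. A_y = -10/3  [A is the centroid of △DEC]
   → A = (-4/3, -10/3)
3. B_x = -211/26  [D, C, B are collinear ∩ EB ⟂ DC]
4. B_y = -197/26  [D, C, B are collinear ∩ EB ⟂ DC]
   → B = (-211/26, -197/26)

A = (-4/3, -10/3)
B = (-211/26, -197/26)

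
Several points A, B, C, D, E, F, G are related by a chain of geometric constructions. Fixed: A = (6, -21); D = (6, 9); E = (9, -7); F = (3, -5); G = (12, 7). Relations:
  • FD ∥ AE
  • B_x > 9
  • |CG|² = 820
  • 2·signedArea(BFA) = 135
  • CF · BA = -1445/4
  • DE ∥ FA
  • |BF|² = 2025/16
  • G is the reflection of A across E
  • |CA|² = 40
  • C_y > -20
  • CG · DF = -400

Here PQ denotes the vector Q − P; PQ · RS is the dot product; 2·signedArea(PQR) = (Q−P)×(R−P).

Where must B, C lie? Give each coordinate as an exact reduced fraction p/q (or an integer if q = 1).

1. C_x = 0  [line 3·x + 14·y + 266 = 0 ∩ |CG|² = 820]
2. C_y = -19  [line 3·x + 14·y + 266 = 0 ∩ |CG|² = 820]
   → C = (0, -19)
3. B_x = 39/4  [2·signedArea(BFA) = 135 ∩ CF · BA = -1445/4]
4. B_y = 4  [2·signedArea(BFA) = 135 ∩ CF · BA = -1445/4]
   → B = (39/4, 4)

B = (39/4, 4)
C = (0, -19)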